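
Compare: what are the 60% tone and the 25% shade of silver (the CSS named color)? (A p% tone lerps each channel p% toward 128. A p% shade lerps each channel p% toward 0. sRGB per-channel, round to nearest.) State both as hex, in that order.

CSS silver is rgb(192, 192, 192).
60% tone:
  R: 192 + 0.6×(128−192) = 192 − 38.4 = 153.6 → 154
  G: 192 + 0.6×(128−192) = 192 − 38.4 = 153.6 → 154
  B: 192 + 0.6×(128−192) = 192 − 38.4 = 153.6 → 154
  → #9A9A9A
25% shade:
  R: 192 − 48 = 144 → 144
  G: 192 + 0.25×(0−192) = 192 − 48 = 144 → 144
  B: 192 − 48 = 144 → 144
  → #909090

#9A9A9A, #909090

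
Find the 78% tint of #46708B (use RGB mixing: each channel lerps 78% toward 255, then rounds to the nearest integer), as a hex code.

#46708B is rgb(70, 112, 139).
A 78% tint moves each channel 78% toward 255:
  R: 70 + 0.78×(255−70) = 70 + 144.3 = 214.3 → 214
  G: 112 + 0.78×(255−112) = 112 + 111.54 = 223.54 → 224
  B: 139 + 90.48 = 229.48 → 229
rgb(214, 224, 229) = #D6E0E5.

#D6E0E5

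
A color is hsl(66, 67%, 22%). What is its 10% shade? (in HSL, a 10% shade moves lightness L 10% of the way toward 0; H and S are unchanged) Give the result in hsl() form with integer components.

L moves 10% from 22 toward 0: 22 − 2.2 = 19.8 → 20.
H and S are unchanged.

hsl(66, 67%, 20%)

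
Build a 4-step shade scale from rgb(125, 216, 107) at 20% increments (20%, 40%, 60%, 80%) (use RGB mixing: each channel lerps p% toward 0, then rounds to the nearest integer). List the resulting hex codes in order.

20%: (125 − 25 = 100→100, 216 − 43.2 = 172.8→173, 107 − 21.4 = 85.6→86) → #64AD56
40%: (125 − 50 = 75→75, 216 − 86.4 = 129.6→130, 107 − 42.8 = 64.2→64) → #4B8240
60%: (125 − 75 = 50→50, 216 − 129.6 = 86.4→86, 107 − 64.2 = 42.8→43) → #32562B
80%: (125 − 100 = 25→25, 216 − 172.8 = 43.2→43, 107 − 85.6 = 21.4→21) → #192B15

#64AD56, #4B8240, #32562B, #192B15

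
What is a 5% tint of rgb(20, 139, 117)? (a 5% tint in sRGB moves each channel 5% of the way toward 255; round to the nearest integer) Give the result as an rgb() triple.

A 5% tint moves each channel 5% toward 255:
  R: 20 + 0.05×(255−20) = 20 + 11.75 = 31.75 → 32
  G: 139 + 0.05×(255−139) = 139 + 5.8 = 144.8 → 145
  B: 117 + 0.05×(255−117) = 117 + 6.9 = 123.9 → 124

rgb(32, 145, 124)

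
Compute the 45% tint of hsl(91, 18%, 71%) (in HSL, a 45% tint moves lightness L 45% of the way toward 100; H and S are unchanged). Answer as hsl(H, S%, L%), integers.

hsl(91, 18%, 84%)

L moves 45% from 71 toward 100: 71 + 13.05 = 84.05 → 84.
H and S are unchanged.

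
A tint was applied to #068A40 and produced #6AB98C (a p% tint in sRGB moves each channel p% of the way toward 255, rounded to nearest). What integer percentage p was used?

#068A40 is rgb(6, 138, 64); #6AB98C is rgb(106, 185, 140).
On the R channel (widest range): 106 ≈ 6 + (p/100)(255 − 6), so p ≈ 100×(106 − 6)/(255 − 6) = 10000/249 = 40.16.
p = 40 reproduces all three channels after rounding.

40%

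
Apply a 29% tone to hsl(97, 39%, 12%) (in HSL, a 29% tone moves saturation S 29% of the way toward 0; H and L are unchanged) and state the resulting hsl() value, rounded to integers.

S moves 29% from 39 toward 0: 39 − 11.31 = 27.69 → 28.
H and L are unchanged.

hsl(97, 28%, 12%)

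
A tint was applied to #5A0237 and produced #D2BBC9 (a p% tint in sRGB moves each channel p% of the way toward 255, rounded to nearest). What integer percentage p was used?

73%

#5A0237 is rgb(90, 2, 55); #D2BBC9 is rgb(210, 187, 201).
On the G channel (widest range): 187 ≈ 2 + (p/100)(255 − 2), so p ≈ 100×(187 − 2)/(255 − 2) = 18500/253 = 73.12.
p = 73 reproduces all three channels after rounding.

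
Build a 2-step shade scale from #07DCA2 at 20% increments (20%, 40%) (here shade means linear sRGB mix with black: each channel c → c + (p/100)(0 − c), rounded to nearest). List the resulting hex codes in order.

#06B082, #048461

#07DCA2 is rgb(7, 220, 162).
20%: (7 − 1.4 = 5.6→6, 220 − 44 = 176→176, 162 − 32.4 = 129.6→130) → #06B082
40%: (7 − 2.8 = 4.2→4, 220 − 88 = 132→132, 162 − 64.8 = 97.2→97) → #048461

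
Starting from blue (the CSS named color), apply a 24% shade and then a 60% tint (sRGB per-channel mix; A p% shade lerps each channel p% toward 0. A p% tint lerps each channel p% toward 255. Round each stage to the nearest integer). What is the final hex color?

CSS blue is rgb(0, 0, 255).
Lerp each channel 24% toward 0:
  R: 0 + 0 = 0 → 0
  G: 0 + 0 = 0 → 0
  B: 255 + 0.24×(0−255) = 255 − 61.2 = 193.8 → 194
After the shade: rgb(0, 0, 194) = #0000c2.
Per channel, c → c + 0.6(255 − c):
  R: 0 + 0.6×(255−0) = 0 + 153 = 153 → 153
  G: 0 + 153 = 153 → 153
  B: 194 + 0.6×(255−194) = 194 + 36.6 = 230.6 → 231
rgb(153, 153, 231) = #9999e7.

#9999e7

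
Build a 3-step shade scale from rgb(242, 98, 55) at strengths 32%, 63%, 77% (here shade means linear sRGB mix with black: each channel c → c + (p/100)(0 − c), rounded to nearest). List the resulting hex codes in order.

32%: (242 − 77.44 = 164.56→165, 98 − 31.36 = 66.64→67, 55 − 17.6 = 37.4→37) → #A54325
63%: (242 − 152.46 = 89.54→90, 98 − 61.74 = 36.26→36, 55 − 34.65 = 20.35→20) → #5A2414
77%: (242 − 186.34 = 55.66→56, 98 − 75.46 = 22.54→23, 55 − 42.35 = 12.65→13) → #38170D

#A54325, #5A2414, #38170D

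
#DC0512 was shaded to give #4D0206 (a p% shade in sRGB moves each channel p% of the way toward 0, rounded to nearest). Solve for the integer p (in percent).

#DC0512 is rgb(220, 5, 18); #4D0206 is rgb(77, 2, 6).
On the R channel (widest range): 77 ≈ 220 + (p/100)(0 − 220), so p ≈ 100×(77 − 220)/(0 − 220) = -14300/-220 = 65.00.
p = 65 reproduces all three channels after rounding.

65%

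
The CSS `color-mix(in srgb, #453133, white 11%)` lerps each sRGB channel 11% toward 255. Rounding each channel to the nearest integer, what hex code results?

#453133 is rgb(69, 49, 51).
Per channel, c → c + 0.11(255 − c):
  R: 69 + 20.46 = 89.46 → 89
  G: 49 + 22.66 = 71.66 → 72
  B: 51 + 0.11×(255−51) = 51 + 22.44 = 73.44 → 73
rgb(89, 72, 73) = #594849.

#594849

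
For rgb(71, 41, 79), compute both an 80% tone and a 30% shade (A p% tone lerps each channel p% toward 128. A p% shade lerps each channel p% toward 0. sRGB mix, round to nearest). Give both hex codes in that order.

#756F76, #321D37

80% tone:
  R: 71 + 45.6 = 116.6 → 117
  G: 41 + 69.6 = 110.6 → 111
  B: 79 + 0.8×(128−79) = 79 + 39.2 = 118.2 → 118
  → #756F76
30% shade:
  R: 71 + 0.3×(0−71) = 71 − 21.3 = 49.7 → 50
  G: 41 − 12.3 = 28.7 → 29
  B: 79 − 23.7 = 55.3 → 55
  → #321D37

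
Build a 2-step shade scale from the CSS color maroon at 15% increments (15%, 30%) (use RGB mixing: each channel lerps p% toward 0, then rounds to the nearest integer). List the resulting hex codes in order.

CSS maroon is rgb(128, 0, 0).
15%: (128 − 19.2 = 108.8→109, 0→0, 0→0) → #6d0000
30%: (128 − 38.4 = 89.6→90, 0→0, 0→0) → #5a0000

#6d0000, #5a0000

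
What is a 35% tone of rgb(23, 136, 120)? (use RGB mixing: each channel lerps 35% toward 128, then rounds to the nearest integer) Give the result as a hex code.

#3C857B

Lerp each channel 35% toward 128:
  R: 23 + 36.75 = 59.75 → 60
  G: 136 − 2.8 = 133.2 → 133
  B: 120 + 2.8 = 122.8 → 123
rgb(60, 133, 123) = #3C857B.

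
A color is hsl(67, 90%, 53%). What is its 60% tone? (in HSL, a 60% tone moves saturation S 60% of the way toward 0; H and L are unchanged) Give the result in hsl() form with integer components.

S moves 60% from 90 toward 0: 90 − 54 = 36 → 36.
H and L are unchanged.

hsl(67, 36%, 53%)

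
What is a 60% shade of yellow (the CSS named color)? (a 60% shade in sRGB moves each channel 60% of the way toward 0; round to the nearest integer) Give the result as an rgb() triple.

rgb(102, 102, 0)

CSS yellow is rgb(255, 255, 0).
Lerp each channel 60% toward 0:
  R: 255 + 0.6×(0−255) = 255 − 153 = 102 → 102
  G: 255 + 0.6×(0−255) = 255 − 153 = 102 → 102
  B: 0 + 0 = 0 → 0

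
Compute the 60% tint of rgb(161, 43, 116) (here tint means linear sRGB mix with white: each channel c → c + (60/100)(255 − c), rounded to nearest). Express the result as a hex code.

#D9AAC7

A 60% tint moves each channel 60% toward 255:
  R: 161 + 0.6×(255−161) = 161 + 56.4 = 217.4 → 217
  G: 43 + 127.2 = 170.2 → 170
  B: 116 + 0.6×(255−116) = 116 + 83.4 = 199.4 → 199
rgb(217, 170, 199) = #D9AAC7.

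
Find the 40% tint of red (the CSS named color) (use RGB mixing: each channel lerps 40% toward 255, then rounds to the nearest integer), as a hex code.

CSS red is rgb(255, 0, 0).
A 40% tint moves each channel 40% toward 255:
  R: 255 + 0.4×(255−255) = 255 + 0 = 255 → 255
  G: 0 + 0.4×(255−0) = 0 + 102 = 102 → 102
  B: 0 + 0.4×(255−0) = 0 + 102 = 102 → 102
rgb(255, 102, 102) = #FF6666.

#FF6666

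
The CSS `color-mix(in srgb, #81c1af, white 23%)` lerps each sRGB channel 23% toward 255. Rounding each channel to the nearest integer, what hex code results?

#81c1af is rgb(129, 193, 175).
Per channel, c → c + 0.23(255 − c):
  R: 129 + 0.23×(255−129) = 129 + 28.98 = 157.98 → 158
  G: 193 + 0.23×(255−193) = 193 + 14.26 = 207.26 → 207
  B: 175 + 0.23×(255−175) = 175 + 18.4 = 193.4 → 193
rgb(158, 207, 193) = #9ecfc1.

#9ecfc1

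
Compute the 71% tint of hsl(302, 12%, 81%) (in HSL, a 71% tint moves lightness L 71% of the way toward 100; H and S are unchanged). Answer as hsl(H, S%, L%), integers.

hsl(302, 12%, 94%)

L moves 71% from 81 toward 100: 81 + 13.49 = 94.49 → 94.
H and S are unchanged.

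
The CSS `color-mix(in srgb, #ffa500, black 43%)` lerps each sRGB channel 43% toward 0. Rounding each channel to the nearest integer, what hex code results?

#ffa500 is rgb(255, 165, 0).
A 43% shade moves each channel 43% toward 0:
  R: 255 + 0.43×(0−255) = 255 − 109.65 = 145.35 → 145
  G: 165 + 0.43×(0−165) = 165 − 70.95 = 94.05 → 94
  B: 0 + 0.43×(0−0) = 0 + 0 = 0 → 0
rgb(145, 94, 0) = #915e00.

#915e00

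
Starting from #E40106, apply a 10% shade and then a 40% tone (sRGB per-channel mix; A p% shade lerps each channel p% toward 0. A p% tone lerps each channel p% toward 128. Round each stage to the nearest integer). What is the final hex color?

#E40106 is rgb(228, 1, 6).
Lerp each channel 10% toward 0:
  R: 228 − 22.8 = 205.2 → 205
  G: 1 + 0.1×(0−1) = 1 − 0.1 = 0.9 → 1
  B: 6 + 0.1×(0−6) = 6 − 0.6 = 5.4 → 5
After the shade: rgb(205, 1, 5) = #CD0105.
A 40% tone moves each channel 40% toward 128:
  R: 205 + 0.4×(128−205) = 205 − 30.8 = 174.2 → 174
  G: 1 + 0.4×(128−1) = 1 + 50.8 = 51.8 → 52
  B: 5 + 0.4×(128−5) = 5 + 49.2 = 54.2 → 54
rgb(174, 52, 54) = #AE3436.

#AE3436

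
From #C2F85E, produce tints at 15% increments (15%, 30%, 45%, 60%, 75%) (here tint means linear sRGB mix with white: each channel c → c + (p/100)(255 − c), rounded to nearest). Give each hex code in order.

#C2F85E is rgb(194, 248, 94).
15%: (194 + 9.15 = 203.15→203, 248 + 1.05 = 249.05→249, 94 + 24.15 = 118.15→118) → #CBF976
30%: (194 + 18.3 = 212.3→212, 248 + 2.1 = 250.1→250, 94 + 48.3 = 142.3→142) → #D4FA8E
45%: (194 + 27.45 = 221.45→221, 248 + 3.15 = 251.15→251, 94 + 72.45 = 166.45→166) → #DDFBA6
60%: (194 + 36.6 = 230.6→231, 248 + 4.2 = 252.2→252, 94 + 96.6 = 190.6→191) → #E7FCBF
75%: (194 + 45.75 = 239.75→240, 248 + 5.25 = 253.25→253, 94 + 120.75 = 214.75→215) → #F0FDD7

#CBF976, #D4FA8E, #DDFBA6, #E7FCBF, #F0FDD7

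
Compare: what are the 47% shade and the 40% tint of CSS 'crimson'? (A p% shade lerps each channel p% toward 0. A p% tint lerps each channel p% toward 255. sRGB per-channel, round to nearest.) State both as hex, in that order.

#750b20, #ea728a

CSS crimson is rgb(220, 20, 60).
47% shade:
  R: 220 + 0.47×(0−220) = 220 − 103.4 = 116.6 → 117
  G: 20 + 0.47×(0−20) = 20 − 9.4 = 10.6 → 11
  B: 60 − 28.2 = 31.8 → 32
  → #750b20
40% tint:
  R: 220 + 0.4×(255−220) = 220 + 14 = 234 → 234
  G: 20 + 94 = 114 → 114
  B: 60 + 78 = 138 → 138
  → #ea728a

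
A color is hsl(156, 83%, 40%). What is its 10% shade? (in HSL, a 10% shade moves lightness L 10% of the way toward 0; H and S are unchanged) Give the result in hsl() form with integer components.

hsl(156, 83%, 36%)

L moves 10% from 40 toward 0: 40 − 4 = 36 → 36.
H and S are unchanged.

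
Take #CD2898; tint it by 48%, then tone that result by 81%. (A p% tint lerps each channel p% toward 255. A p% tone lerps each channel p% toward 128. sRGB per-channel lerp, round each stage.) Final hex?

#CD2898 is rgb(205, 40, 152).
Per channel, c → c + 0.48(255 − c):
  R: 205 + 0.48×(255−205) = 205 + 24 = 229 → 229
  G: 40 + 103.2 = 143.2 → 143
  B: 152 + 0.48×(255−152) = 152 + 49.44 = 201.44 → 201
After the tint: rgb(229, 143, 201) = #E58FC9.
An 81% tone moves each channel 81% toward 128:
  R: 229 + 0.81×(128−229) = 229 − 81.81 = 147.19 → 147
  G: 143 + 0.81×(128−143) = 143 − 12.15 = 130.85 → 131
  B: 201 + 0.81×(128−201) = 201 − 59.13 = 141.87 → 142
rgb(147, 131, 142) = #93838E.

#93838E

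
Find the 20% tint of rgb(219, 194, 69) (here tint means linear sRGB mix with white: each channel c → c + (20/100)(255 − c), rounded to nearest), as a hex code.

Per channel, c → c + 0.2(255 − c):
  R: 219 + 7.2 = 226.2 → 226
  G: 194 + 0.2×(255−194) = 194 + 12.2 = 206.2 → 206
  B: 69 + 0.2×(255−69) = 69 + 37.2 = 106.2 → 106
rgb(226, 206, 106) = #e2ce6a.

#e2ce6a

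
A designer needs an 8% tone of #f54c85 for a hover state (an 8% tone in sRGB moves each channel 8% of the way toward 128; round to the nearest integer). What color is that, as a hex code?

#ec5085

#f54c85 is rgb(245, 76, 133).
Per channel, c → c + 0.08(128 − c):
  R: 245 + 0.08×(128−245) = 245 − 9.36 = 235.64 → 236
  G: 76 + 4.16 = 80.16 → 80
  B: 133 − 0.4 = 132.6 → 133
rgb(236, 80, 133) = #ec5085.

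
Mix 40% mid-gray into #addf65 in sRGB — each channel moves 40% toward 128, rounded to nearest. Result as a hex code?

#9bb970

#addf65 is rgb(173, 223, 101).
A 40% tone moves each channel 40% toward 128:
  R: 173 + 0.4×(128−173) = 173 − 18 = 155 → 155
  G: 223 + 0.4×(128−223) = 223 − 38 = 185 → 185
  B: 101 + 10.8 = 111.8 → 112
rgb(155, 185, 112) = #9bb970.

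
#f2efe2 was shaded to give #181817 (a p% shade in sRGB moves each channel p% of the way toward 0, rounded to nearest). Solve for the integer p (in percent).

#f2efe2 is rgb(242, 239, 226); #181817 is rgb(24, 24, 23).
On the R channel (widest range): 24 ≈ 242 + (p/100)(0 − 242), so p ≈ 100×(24 − 242)/(0 − 242) = -21800/-242 = 90.08.
p = 90 reproduces all three channels after rounding.

90%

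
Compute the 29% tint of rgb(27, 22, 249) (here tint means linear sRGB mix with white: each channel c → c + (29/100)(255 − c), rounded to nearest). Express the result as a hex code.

#5D5AFB

Per channel, c → c + 0.29(255 − c):
  R: 27 + 0.29×(255−27) = 27 + 66.12 = 93.12 → 93
  G: 22 + 0.29×(255−22) = 22 + 67.57 = 89.57 → 90
  B: 249 + 0.29×(255−249) = 249 + 1.74 = 250.74 → 251
rgb(93, 90, 251) = #5D5AFB.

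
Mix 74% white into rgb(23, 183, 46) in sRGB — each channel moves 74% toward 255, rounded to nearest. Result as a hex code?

Per channel, c → c + 0.74(255 − c):
  R: 23 + 0.74×(255−23) = 23 + 171.68 = 194.68 → 195
  G: 183 + 0.74×(255−183) = 183 + 53.28 = 236.28 → 236
  B: 46 + 154.66 = 200.66 → 201
rgb(195, 236, 201) = #c3ecc9.

#c3ecc9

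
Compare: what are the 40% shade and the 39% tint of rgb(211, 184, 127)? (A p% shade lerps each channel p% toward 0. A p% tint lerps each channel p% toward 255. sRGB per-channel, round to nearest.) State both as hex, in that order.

40% shade:
  R: 211 − 84.4 = 126.6 → 127
  G: 184 − 73.6 = 110.4 → 110
  B: 127 + 0.4×(0−127) = 127 − 50.8 = 76.2 → 76
  → #7F6E4C
39% tint:
  R: 211 + 17.16 = 228.16 → 228
  G: 184 + 0.39×(255−184) = 184 + 27.69 = 211.69 → 212
  B: 127 + 49.92 = 176.92 → 177
  → #E4D4B1

#7F6E4C, #E4D4B1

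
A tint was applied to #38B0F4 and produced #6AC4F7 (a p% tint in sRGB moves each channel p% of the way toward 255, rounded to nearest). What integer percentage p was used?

#38B0F4 is rgb(56, 176, 244); #6AC4F7 is rgb(106, 196, 247).
On the R channel (widest range): 106 ≈ 56 + (p/100)(255 − 56), so p ≈ 100×(106 − 56)/(255 − 56) = 5000/199 = 25.13.
p = 25 reproduces all three channels after rounding.

25%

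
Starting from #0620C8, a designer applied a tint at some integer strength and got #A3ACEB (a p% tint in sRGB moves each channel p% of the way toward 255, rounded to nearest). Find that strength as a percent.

#0620C8 is rgb(6, 32, 200); #A3ACEB is rgb(163, 172, 235).
On the R channel (widest range): 163 ≈ 6 + (p/100)(255 − 6), so p ≈ 100×(163 − 6)/(255 − 6) = 15700/249 = 63.05.
p = 63 reproduces all three channels after rounding.

63%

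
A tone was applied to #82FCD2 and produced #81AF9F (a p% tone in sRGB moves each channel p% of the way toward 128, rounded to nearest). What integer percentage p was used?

62%

#82FCD2 is rgb(130, 252, 210); #81AF9F is rgb(129, 175, 159).
On the G channel (widest range): 175 ≈ 252 + (p/100)(128 − 252), so p ≈ 100×(175 − 252)/(128 − 252) = -7700/-124 = 62.10.
p = 62 reproduces all three channels after rounding.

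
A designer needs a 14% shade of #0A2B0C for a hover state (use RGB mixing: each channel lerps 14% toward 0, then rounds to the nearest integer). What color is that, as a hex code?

#0A2B0C is rgb(10, 43, 12).
Lerp each channel 14% toward 0:
  R: 10 − 1.4 = 8.6 → 9
  G: 43 − 6.02 = 36.98 → 37
  B: 12 − 1.68 = 10.32 → 10
rgb(9, 37, 10) = #09250A.

#09250A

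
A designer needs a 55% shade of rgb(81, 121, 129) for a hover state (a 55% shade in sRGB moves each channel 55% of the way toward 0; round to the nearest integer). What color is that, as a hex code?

Lerp each channel 55% toward 0:
  R: 81 + 0.55×(0−81) = 81 − 44.55 = 36.45 → 36
  G: 121 + 0.55×(0−121) = 121 − 66.55 = 54.45 → 54
  B: 129 + 0.55×(0−129) = 129 − 70.95 = 58.05 → 58
rgb(36, 54, 58) = #24363A.

#24363A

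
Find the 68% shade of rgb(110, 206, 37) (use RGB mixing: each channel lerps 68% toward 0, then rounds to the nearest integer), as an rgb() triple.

A 68% shade moves each channel 68% toward 0:
  R: 110 + 0.68×(0−110) = 110 − 74.8 = 35.2 → 35
  G: 206 + 0.68×(0−206) = 206 − 140.08 = 65.92 → 66
  B: 37 + 0.68×(0−37) = 37 − 25.16 = 11.84 → 12

rgb(35, 66, 12)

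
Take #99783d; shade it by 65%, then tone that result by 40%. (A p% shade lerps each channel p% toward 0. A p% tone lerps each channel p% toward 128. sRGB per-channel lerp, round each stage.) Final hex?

#99783d is rgb(153, 120, 61).
Per channel, c → c + 0.65(0 − c):
  R: 153 + 0.65×(0−153) = 153 − 99.45 = 53.55 → 54
  G: 120 + 0.65×(0−120) = 120 − 78 = 42 → 42
  B: 61 + 0.65×(0−61) = 61 − 39.65 = 21.35 → 21
After the shade: rgb(54, 42, 21) = #362a15.
A 40% tone moves each channel 40% toward 128:
  R: 54 + 29.6 = 83.6 → 84
  G: 42 + 34.4 = 76.4 → 76
  B: 21 + 0.4×(128−21) = 21 + 42.8 = 63.8 → 64
rgb(84, 76, 64) = #544c40.

#544c40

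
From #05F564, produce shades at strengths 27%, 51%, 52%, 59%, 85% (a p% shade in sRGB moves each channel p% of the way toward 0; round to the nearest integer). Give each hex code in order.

#05F564 is rgb(5, 245, 100).
27%: (5 − 1.35 = 3.65→4, 245 − 66.15 = 178.85→179, 100 − 27 = 73→73) → #04B349
51%: (5 − 2.55 = 2.45→2, 245 − 124.95 = 120.05→120, 100 − 51 = 49→49) → #027831
52%: (5 − 2.6 = 2.4→2, 245 − 127.4 = 117.6→118, 100 − 52 = 48→48) → #027630
59%: (5 − 2.95 = 2.05→2, 245 − 144.55 = 100.45→100, 100 − 59 = 41→41) → #026429
85%: (5 − 4.25 = 0.75→1, 245 − 208.25 = 36.75→37, 100 − 85 = 15→15) → #01250F

#04B349, #027831, #027630, #026429, #01250F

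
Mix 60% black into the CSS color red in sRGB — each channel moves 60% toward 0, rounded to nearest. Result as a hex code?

#660000

CSS red is rgb(255, 0, 0).
Per channel, c → c + 0.6(0 − c):
  R: 255 − 153 = 102 → 102
  G: 0 + 0.6×(0−0) = 0 + 0 = 0 → 0
  B: 0 + 0 = 0 → 0
rgb(102, 0, 0) = #660000.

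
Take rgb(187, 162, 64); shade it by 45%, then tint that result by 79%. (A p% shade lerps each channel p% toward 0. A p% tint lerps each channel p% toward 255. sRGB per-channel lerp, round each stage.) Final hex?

#dfdcd1

Per channel, c → c + 0.45(0 − c):
  R: 187 − 84.15 = 102.85 → 103
  G: 162 + 0.45×(0−162) = 162 − 72.9 = 89.1 → 89
  B: 64 + 0.45×(0−64) = 64 − 28.8 = 35.2 → 35
After the shade: rgb(103, 89, 35) = #675923.
Lerp each channel 79% toward 255:
  R: 103 + 120.08 = 223.08 → 223
  G: 89 + 131.14 = 220.14 → 220
  B: 35 + 173.8 = 208.8 → 209
rgb(223, 220, 209) = #dfdcd1.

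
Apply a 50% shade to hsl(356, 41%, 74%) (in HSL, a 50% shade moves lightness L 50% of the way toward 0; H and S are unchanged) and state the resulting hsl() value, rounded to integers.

hsl(356, 41%, 37%)

L moves 50% from 74 toward 0: 74 − 37 = 37 → 37.
H and S are unchanged.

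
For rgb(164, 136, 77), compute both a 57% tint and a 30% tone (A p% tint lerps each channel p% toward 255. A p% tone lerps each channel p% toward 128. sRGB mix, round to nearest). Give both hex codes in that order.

57% tint:
  R: 164 + 51.87 = 215.87 → 216
  G: 136 + 67.83 = 203.83 → 204
  B: 77 + 101.46 = 178.46 → 178
  → #d8ccb2
30% tone:
  R: 164 + 0.3×(128−164) = 164 − 10.8 = 153.2 → 153
  G: 136 + 0.3×(128−136) = 136 − 2.4 = 133.6 → 134
  B: 77 + 0.3×(128−77) = 77 + 15.3 = 92.3 → 92
  → #99865c

#d8ccb2, #99865c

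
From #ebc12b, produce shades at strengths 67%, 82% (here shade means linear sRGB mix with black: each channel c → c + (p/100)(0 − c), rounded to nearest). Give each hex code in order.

#4e400e, #2a2308

#ebc12b is rgb(235, 193, 43).
67%: (235 − 157.45 = 77.55→78, 193 − 129.31 = 63.69→64, 43 − 28.81 = 14.19→14) → #4e400e
82%: (235 − 192.7 = 42.3→42, 193 − 158.26 = 34.74→35, 43 − 35.26 = 7.74→8) → #2a2308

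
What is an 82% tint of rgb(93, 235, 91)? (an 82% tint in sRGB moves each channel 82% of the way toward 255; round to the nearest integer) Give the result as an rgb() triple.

Per channel, c → c + 0.82(255 − c):
  R: 93 + 0.82×(255−93) = 93 + 132.84 = 225.84 → 226
  G: 235 + 0.82×(255−235) = 235 + 16.4 = 251.4 → 251
  B: 91 + 134.48 = 225.48 → 225

rgb(226, 251, 225)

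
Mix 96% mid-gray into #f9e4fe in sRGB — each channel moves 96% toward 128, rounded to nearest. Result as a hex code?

#f9e4fe is rgb(249, 228, 254).
Lerp each channel 96% toward 128:
  R: 249 + 0.96×(128−249) = 249 − 116.16 = 132.84 → 133
  G: 228 + 0.96×(128−228) = 228 − 96 = 132 → 132
  B: 254 + 0.96×(128−254) = 254 − 120.96 = 133.04 → 133
rgb(133, 132, 133) = #858485.

#858485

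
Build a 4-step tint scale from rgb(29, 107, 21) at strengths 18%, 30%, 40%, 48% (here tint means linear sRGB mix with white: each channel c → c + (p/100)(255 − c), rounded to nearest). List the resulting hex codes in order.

18%: (29 + 40.68 = 69.68→70, 107 + 26.64 = 133.64→134, 21 + 42.12 = 63.12→63) → #46863f
30%: (29 + 67.8 = 96.8→97, 107 + 44.4 = 151.4→151, 21 + 70.2 = 91.2→91) → #61975b
40%: (29 + 90.4 = 119.4→119, 107 + 59.2 = 166.2→166, 21 + 93.6 = 114.6→115) → #77a673
48%: (29 + 108.48 = 137.48→137, 107 + 71.04 = 178.04→178, 21 + 112.32 = 133.32→133) → #89b285

#46863f, #61975b, #77a673, #89b285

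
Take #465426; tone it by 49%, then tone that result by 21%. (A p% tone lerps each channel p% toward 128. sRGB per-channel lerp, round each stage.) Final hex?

#686f5c

#465426 is rgb(70, 84, 38).
Per channel, c → c + 0.49(128 − c):
  R: 70 + 28.42 = 98.42 → 98
  G: 84 + 21.56 = 105.56 → 106
  B: 38 + 0.49×(128−38) = 38 + 44.1 = 82.1 → 82
After the tone: rgb(98, 106, 82) = #626a52.
Lerp each channel 21% toward 128:
  R: 98 + 0.21×(128−98) = 98 + 6.3 = 104.3 → 104
  G: 106 + 4.62 = 110.62 → 111
  B: 82 + 0.21×(128−82) = 82 + 9.66 = 91.66 → 92
rgb(104, 111, 92) = #686f5c.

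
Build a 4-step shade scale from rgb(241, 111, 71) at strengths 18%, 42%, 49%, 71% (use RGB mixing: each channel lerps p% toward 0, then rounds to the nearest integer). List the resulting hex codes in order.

#c65b3a, #8c4029, #7b3924, #462015

18%: (241 − 43.38 = 197.62→198, 111 − 19.98 = 91.02→91, 71 − 12.78 = 58.22→58) → #c65b3a
42%: (241 − 101.22 = 139.78→140, 111 − 46.62 = 64.38→64, 71 − 29.82 = 41.18→41) → #8c4029
49%: (241 − 118.09 = 122.91→123, 111 − 54.39 = 56.61→57, 71 − 34.79 = 36.21→36) → #7b3924
71%: (241 − 171.11 = 69.89→70, 111 − 78.81 = 32.19→32, 71 − 50.41 = 20.59→21) → #462015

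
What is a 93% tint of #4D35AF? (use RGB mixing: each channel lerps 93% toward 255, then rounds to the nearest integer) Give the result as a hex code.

#F3F1F9

#4D35AF is rgb(77, 53, 175).
Per channel, c → c + 0.93(255 − c):
  R: 77 + 0.93×(255−77) = 77 + 165.54 = 242.54 → 243
  G: 53 + 0.93×(255−53) = 53 + 187.86 = 240.86 → 241
  B: 175 + 0.93×(255−175) = 175 + 74.4 = 249.4 → 249
rgb(243, 241, 249) = #F3F1F9.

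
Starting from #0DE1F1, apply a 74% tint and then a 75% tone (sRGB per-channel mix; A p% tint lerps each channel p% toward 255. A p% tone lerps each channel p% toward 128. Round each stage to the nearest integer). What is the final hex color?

#0DE1F1 is rgb(13, 225, 241).
A 74% tint moves each channel 74% toward 255:
  R: 13 + 0.74×(255−13) = 13 + 179.08 = 192.08 → 192
  G: 225 + 22.2 = 247.2 → 247
  B: 241 + 10.36 = 251.36 → 251
After the tint: rgb(192, 247, 251) = #C0F7FB.
Per channel, c → c + 0.75(128 − c):
  R: 192 − 48 = 144 → 144
  G: 247 + 0.75×(128−247) = 247 − 89.25 = 157.75 → 158
  B: 251 − 92.25 = 158.75 → 159
rgb(144, 158, 159) = #909E9F.

#909E9F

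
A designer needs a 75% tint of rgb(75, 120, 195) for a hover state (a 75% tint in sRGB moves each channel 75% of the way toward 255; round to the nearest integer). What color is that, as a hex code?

Per channel, c → c + 0.75(255 − c):
  R: 75 + 135 = 210 → 210
  G: 120 + 0.75×(255−120) = 120 + 101.25 = 221.25 → 221
  B: 195 + 0.75×(255−195) = 195 + 45 = 240 → 240
rgb(210, 221, 240) = #d2ddf0.

#d2ddf0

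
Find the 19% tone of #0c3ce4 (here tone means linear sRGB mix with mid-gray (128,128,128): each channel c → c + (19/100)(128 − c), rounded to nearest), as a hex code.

#0c3ce4 is rgb(12, 60, 228).
A 19% tone moves each channel 19% toward 128:
  R: 12 + 0.19×(128−12) = 12 + 22.04 = 34.04 → 34
  G: 60 + 12.92 = 72.92 → 73
  B: 228 − 19 = 209 → 209
rgb(34, 73, 209) = #2249d1.

#2249d1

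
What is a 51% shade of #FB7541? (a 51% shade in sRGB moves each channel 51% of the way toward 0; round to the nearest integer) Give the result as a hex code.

#FB7541 is rgb(251, 117, 65).
A 51% shade moves each channel 51% toward 0:
  R: 251 − 128.01 = 122.99 → 123
  G: 117 + 0.51×(0−117) = 117 − 59.67 = 57.33 → 57
  B: 65 + 0.51×(0−65) = 65 − 33.15 = 31.85 → 32
rgb(123, 57, 32) = #7B3920.

#7B3920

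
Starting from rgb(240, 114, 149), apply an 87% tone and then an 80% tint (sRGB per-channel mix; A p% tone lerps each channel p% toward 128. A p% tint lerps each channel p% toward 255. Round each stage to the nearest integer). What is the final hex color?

An 87% tone moves each channel 87% toward 128:
  R: 240 − 97.44 = 142.56 → 143
  G: 114 + 12.18 = 126.18 → 126
  B: 149 + 0.87×(128−149) = 149 − 18.27 = 130.73 → 131
After the tone: rgb(143, 126, 131) = #8F7E83.
An 80% tint moves each channel 80% toward 255:
  R: 143 + 0.8×(255−143) = 143 + 89.6 = 232.6 → 233
  G: 126 + 0.8×(255−126) = 126 + 103.2 = 229.2 → 229
  B: 131 + 0.8×(255−131) = 131 + 99.2 = 230.2 → 230
rgb(233, 229, 230) = #E9E5E6.

#E9E5E6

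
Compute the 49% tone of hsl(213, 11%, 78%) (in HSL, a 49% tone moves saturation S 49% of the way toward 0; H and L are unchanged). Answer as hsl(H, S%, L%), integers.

S moves 49% from 11 toward 0: 11 − 5.39 = 5.61 → 6.
H and L are unchanged.

hsl(213, 6%, 78%)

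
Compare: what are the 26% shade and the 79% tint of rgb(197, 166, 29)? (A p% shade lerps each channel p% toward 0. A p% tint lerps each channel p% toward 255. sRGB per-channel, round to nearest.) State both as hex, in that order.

#927B15, #F3ECD0

26% shade:
  R: 197 − 51.22 = 145.78 → 146
  G: 166 + 0.26×(0−166) = 166 − 43.16 = 122.84 → 123
  B: 29 + 0.26×(0−29) = 29 − 7.54 = 21.46 → 21
  → #927B15
79% tint:
  R: 197 + 45.82 = 242.82 → 243
  G: 166 + 70.31 = 236.31 → 236
  B: 29 + 0.79×(255−29) = 29 + 178.54 = 207.54 → 208
  → #F3ECD0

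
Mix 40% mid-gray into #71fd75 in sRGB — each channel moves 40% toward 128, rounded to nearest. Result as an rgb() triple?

rgb(119, 203, 121)

#71fd75 is rgb(113, 253, 117).
Per channel, c → c + 0.4(128 − c):
  R: 113 + 6 = 119 → 119
  G: 253 + 0.4×(128−253) = 253 − 50 = 203 → 203
  B: 117 + 0.4×(128−117) = 117 + 4.4 = 121.4 → 121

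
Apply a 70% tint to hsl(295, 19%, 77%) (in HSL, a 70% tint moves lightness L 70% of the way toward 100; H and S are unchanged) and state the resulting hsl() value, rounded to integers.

L moves 70% from 77 toward 100: 77 + 16.1 = 93.1 → 93.
H and S are unchanged.

hsl(295, 19%, 93%)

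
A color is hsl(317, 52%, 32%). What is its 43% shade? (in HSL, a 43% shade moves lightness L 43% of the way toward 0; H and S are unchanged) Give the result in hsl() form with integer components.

L moves 43% from 32 toward 0: 32 − 13.76 = 18.24 → 18.
H and S are unchanged.

hsl(317, 52%, 18%)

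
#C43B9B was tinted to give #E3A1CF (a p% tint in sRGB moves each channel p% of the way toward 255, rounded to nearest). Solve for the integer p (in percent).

52%

#C43B9B is rgb(196, 59, 155); #E3A1CF is rgb(227, 161, 207).
On the G channel (widest range): 161 ≈ 59 + (p/100)(255 − 59), so p ≈ 100×(161 − 59)/(255 − 59) = 10200/196 = 52.04.
p = 52 reproduces all three channels after rounding.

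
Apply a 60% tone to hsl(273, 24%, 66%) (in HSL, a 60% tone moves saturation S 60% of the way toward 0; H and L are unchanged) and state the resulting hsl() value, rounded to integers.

S moves 60% from 24 toward 0: 24 − 14.4 = 9.6 → 10.
H and L are unchanged.

hsl(273, 10%, 66%)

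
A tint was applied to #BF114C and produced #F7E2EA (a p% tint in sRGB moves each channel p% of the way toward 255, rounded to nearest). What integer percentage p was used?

#BF114C is rgb(191, 17, 76); #F7E2EA is rgb(247, 226, 234).
On the G channel (widest range): 226 ≈ 17 + (p/100)(255 − 17), so p ≈ 100×(226 − 17)/(255 − 17) = 20900/238 = 87.82.
p = 88 reproduces all three channels after rounding.

88%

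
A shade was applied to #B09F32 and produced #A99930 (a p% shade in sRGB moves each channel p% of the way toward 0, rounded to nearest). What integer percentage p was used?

4%

#B09F32 is rgb(176, 159, 50); #A99930 is rgb(169, 153, 48).
On the R channel (widest range): 169 ≈ 176 + (p/100)(0 − 176), so p ≈ 100×(169 − 176)/(0 − 176) = -700/-176 = 3.98.
p = 4 reproduces all three channels after rounding.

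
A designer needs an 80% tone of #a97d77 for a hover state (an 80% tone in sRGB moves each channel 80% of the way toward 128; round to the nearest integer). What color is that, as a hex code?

#887f7e

#a97d77 is rgb(169, 125, 119).
Lerp each channel 80% toward 128:
  R: 169 − 32.8 = 136.2 → 136
  G: 125 + 0.8×(128−125) = 125 + 2.4 = 127.4 → 127
  B: 119 + 0.8×(128−119) = 119 + 7.2 = 126.2 → 126
rgb(136, 127, 126) = #887f7e.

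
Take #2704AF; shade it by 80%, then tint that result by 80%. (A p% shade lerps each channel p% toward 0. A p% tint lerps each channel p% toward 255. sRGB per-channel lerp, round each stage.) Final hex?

#2704AF is rgb(39, 4, 175).
Per channel, c → c + 0.8(0 − c):
  R: 39 + 0.8×(0−39) = 39 − 31.2 = 7.8 → 8
  G: 4 + 0.8×(0−4) = 4 − 3.2 = 0.8 → 1
  B: 175 − 140 = 35 → 35
After the shade: rgb(8, 1, 35) = #080123.
Per channel, c → c + 0.8(255 − c):
  R: 8 + 197.6 = 205.6 → 206
  G: 1 + 0.8×(255−1) = 1 + 203.2 = 204.2 → 204
  B: 35 + 0.8×(255−35) = 35 + 176 = 211 → 211
rgb(206, 204, 211) = #CECCD3.

#CECCD3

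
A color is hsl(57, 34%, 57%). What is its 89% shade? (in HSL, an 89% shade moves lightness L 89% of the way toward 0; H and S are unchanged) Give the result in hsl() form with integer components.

hsl(57, 34%, 6%)

L moves 89% from 57 toward 0: 57 − 50.73 = 6.27 → 6.
H and S are unchanged.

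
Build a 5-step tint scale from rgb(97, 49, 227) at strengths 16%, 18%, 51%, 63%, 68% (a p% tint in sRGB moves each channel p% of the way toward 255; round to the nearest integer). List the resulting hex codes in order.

#7a52e7, #7d56e8, #b29af1, #c5b3f5, #ccbdf6

16%: (97 + 25.28 = 122.28→122, 49 + 32.96 = 81.96→82, 227 + 4.48 = 231.48→231) → #7a52e7
18%: (97 + 28.44 = 125.44→125, 49 + 37.08 = 86.08→86, 227 + 5.04 = 232.04→232) → #7d56e8
51%: (97 + 80.58 = 177.58→178, 49 + 105.06 = 154.06→154, 227 + 14.28 = 241.28→241) → #b29af1
63%: (97 + 99.54 = 196.54→197, 49 + 129.78 = 178.78→179, 227 + 17.64 = 244.64→245) → #c5b3f5
68%: (97 + 107.44 = 204.44→204, 49 + 140.08 = 189.08→189, 227 + 19.04 = 246.04→246) → #ccbdf6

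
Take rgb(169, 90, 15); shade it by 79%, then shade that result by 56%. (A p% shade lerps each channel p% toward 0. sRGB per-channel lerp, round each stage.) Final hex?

Per channel, c → c + 0.79(0 − c):
  R: 169 + 0.79×(0−169) = 169 − 133.51 = 35.49 → 35
  G: 90 + 0.79×(0−90) = 90 − 71.1 = 18.9 → 19
  B: 15 + 0.79×(0−15) = 15 − 11.85 = 3.15 → 3
After the shade: rgb(35, 19, 3) = #231303.
Per channel, c → c + 0.56(0 − c):
  R: 35 + 0.56×(0−35) = 35 − 19.6 = 15.4 → 15
  G: 19 + 0.56×(0−19) = 19 − 10.64 = 8.36 → 8
  B: 3 + 0.56×(0−3) = 3 − 1.68 = 1.32 → 1
rgb(15, 8, 1) = #0f0801.

#0f0801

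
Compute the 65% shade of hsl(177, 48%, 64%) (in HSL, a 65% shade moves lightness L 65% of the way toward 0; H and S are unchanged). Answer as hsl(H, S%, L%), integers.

L moves 65% from 64 toward 0: 64 − 41.6 = 22.4 → 22.
H and S are unchanged.

hsl(177, 48%, 22%)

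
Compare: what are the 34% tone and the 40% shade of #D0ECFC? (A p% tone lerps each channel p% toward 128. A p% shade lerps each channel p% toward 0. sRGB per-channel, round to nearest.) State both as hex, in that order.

#D0ECFC is rgb(208, 236, 252).
34% tone:
  R: 208 + 0.34×(128−208) = 208 − 27.2 = 180.8 → 181
  G: 236 + 0.34×(128−236) = 236 − 36.72 = 199.28 → 199
  B: 252 + 0.34×(128−252) = 252 − 42.16 = 209.84 → 210
  → #B5C7D2
40% shade:
  R: 208 + 0.4×(0−208) = 208 − 83.2 = 124.8 → 125
  G: 236 + 0.4×(0−236) = 236 − 94.4 = 141.6 → 142
  B: 252 + 0.4×(0−252) = 252 − 100.8 = 151.2 → 151
  → #7D8E97

#B5C7D2, #7D8E97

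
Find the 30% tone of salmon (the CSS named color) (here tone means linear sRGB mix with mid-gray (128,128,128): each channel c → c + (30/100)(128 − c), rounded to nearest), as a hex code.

CSS salmon is rgb(250, 128, 114).
A 30% tone moves each channel 30% toward 128:
  R: 250 − 36.6 = 213.4 → 213
  G: 128 + 0 = 128 → 128
  B: 114 + 0.3×(128−114) = 114 + 4.2 = 118.2 → 118
rgb(213, 128, 118) = #D58076.

#D58076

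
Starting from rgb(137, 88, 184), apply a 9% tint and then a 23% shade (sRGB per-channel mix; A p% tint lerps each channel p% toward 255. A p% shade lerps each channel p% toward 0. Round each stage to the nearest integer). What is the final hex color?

#724f92

Lerp each channel 9% toward 255:
  R: 137 + 10.62 = 147.62 → 148
  G: 88 + 15.03 = 103.03 → 103
  B: 184 + 6.39 = 190.39 → 190
After the tint: rgb(148, 103, 190) = #9467be.
A 23% shade moves each channel 23% toward 0:
  R: 148 + 0.23×(0−148) = 148 − 34.04 = 113.96 → 114
  G: 103 + 0.23×(0−103) = 103 − 23.69 = 79.31 → 79
  B: 190 + 0.23×(0−190) = 190 − 43.7 = 146.3 → 146
rgb(114, 79, 146) = #724f92.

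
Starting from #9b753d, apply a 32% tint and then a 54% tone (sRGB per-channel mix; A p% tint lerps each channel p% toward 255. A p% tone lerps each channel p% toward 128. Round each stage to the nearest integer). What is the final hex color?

#9b753d is rgb(155, 117, 61).
Per channel, c → c + 0.32(255 − c):
  R: 155 + 0.32×(255−155) = 155 + 32 = 187 → 187
  G: 117 + 0.32×(255−117) = 117 + 44.16 = 161.16 → 161
  B: 61 + 62.08 = 123.08 → 123
After the tint: rgb(187, 161, 123) = #bba17b.
Per channel, c → c + 0.54(128 − c):
  R: 187 + 0.54×(128−187) = 187 − 31.86 = 155.14 → 155
  G: 161 − 17.82 = 143.18 → 143
  B: 123 + 0.54×(128−123) = 123 + 2.7 = 125.7 → 126
rgb(155, 143, 126) = #9b8f7e.

#9b8f7e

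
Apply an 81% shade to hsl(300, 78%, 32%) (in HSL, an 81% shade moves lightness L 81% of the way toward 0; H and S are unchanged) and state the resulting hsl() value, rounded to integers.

hsl(300, 78%, 6%)

L moves 81% from 32 toward 0: 32 − 25.92 = 6.08 → 6.
H and S are unchanged.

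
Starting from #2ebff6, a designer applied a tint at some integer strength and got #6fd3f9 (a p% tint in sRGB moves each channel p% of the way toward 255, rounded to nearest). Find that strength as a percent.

#2ebff6 is rgb(46, 191, 246); #6fd3f9 is rgb(111, 211, 249).
On the R channel (widest range): 111 ≈ 46 + (p/100)(255 − 46), so p ≈ 100×(111 − 46)/(255 − 46) = 6500/209 = 31.10.
p = 31 reproduces all three channels after rounding.

31%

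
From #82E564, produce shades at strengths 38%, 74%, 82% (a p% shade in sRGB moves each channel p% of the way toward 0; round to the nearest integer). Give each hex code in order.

#518E3E, #223C1A, #172912

#82E564 is rgb(130, 229, 100).
38%: (130 − 49.4 = 80.6→81, 229 − 87.02 = 141.98→142, 100 − 38 = 62→62) → #518E3E
74%: (130 − 96.2 = 33.8→34, 229 − 169.46 = 59.54→60, 100 − 74 = 26→26) → #223C1A
82%: (130 − 106.6 = 23.4→23, 229 − 187.78 = 41.22→41, 100 − 82 = 18→18) → #172912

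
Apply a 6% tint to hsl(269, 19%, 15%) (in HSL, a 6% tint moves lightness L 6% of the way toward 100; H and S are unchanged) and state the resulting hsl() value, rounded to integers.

L moves 6% from 15 toward 100: 15 + 5.1 = 20.1 → 20.
H and S are unchanged.

hsl(269, 19%, 20%)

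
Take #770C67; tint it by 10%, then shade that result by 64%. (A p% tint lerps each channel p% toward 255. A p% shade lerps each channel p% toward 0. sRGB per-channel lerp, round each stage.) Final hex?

#300D2A

#770C67 is rgb(119, 12, 103).
Lerp each channel 10% toward 255:
  R: 119 + 0.1×(255−119) = 119 + 13.6 = 132.6 → 133
  G: 12 + 24.3 = 36.3 → 36
  B: 103 + 15.2 = 118.2 → 118
After the tint: rgb(133, 36, 118) = #852476.
Per channel, c → c + 0.64(0 − c):
  R: 133 − 85.12 = 47.88 → 48
  G: 36 + 0.64×(0−36) = 36 − 23.04 = 12.96 → 13
  B: 118 − 75.52 = 42.48 → 42
rgb(48, 13, 42) = #300D2A.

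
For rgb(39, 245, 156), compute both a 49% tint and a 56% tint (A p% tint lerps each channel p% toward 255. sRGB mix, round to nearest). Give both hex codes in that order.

49% tint:
  R: 39 + 0.49×(255−39) = 39 + 105.84 = 144.84 → 145
  G: 245 + 0.49×(255−245) = 245 + 4.9 = 249.9 → 250
  B: 156 + 48.51 = 204.51 → 205
  → #91facd
56% tint:
  R: 39 + 120.96 = 159.96 → 160
  G: 245 + 0.56×(255−245) = 245 + 5.6 = 250.6 → 251
  B: 156 + 0.56×(255−156) = 156 + 55.44 = 211.44 → 211
  → #a0fbd3

#91facd, #a0fbd3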